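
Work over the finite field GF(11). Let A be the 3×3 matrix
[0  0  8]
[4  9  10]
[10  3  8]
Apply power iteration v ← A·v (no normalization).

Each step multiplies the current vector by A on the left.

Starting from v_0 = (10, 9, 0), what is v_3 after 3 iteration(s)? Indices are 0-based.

v_3 = (10, 2, 10)

v_0 = (10, 9, 0).
v_1 = A·v_0 = (0, 0, 6).
v_2 = A·v_1 = (4, 5, 4).
v_3 = A·v_2 = (10, 2, 10).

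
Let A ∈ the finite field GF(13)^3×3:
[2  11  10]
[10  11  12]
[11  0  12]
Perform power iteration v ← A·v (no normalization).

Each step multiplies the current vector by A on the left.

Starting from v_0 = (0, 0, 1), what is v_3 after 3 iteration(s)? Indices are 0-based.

v_3 = (5, 11, 8)

v_0 = (0, 0, 1).
v_1 = A·v_0 = (10, 12, 12).
v_2 = A·v_1 = (12, 12, 7).
v_3 = A·v_2 = (5, 11, 8).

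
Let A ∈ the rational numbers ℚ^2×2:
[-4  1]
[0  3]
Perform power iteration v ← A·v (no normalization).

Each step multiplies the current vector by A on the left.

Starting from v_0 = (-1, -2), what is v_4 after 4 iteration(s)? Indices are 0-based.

v_4 = (-206, -162)

v_0 = (-1, -2).
v_1 = A·v_0 = (2, -6).
v_2 = A·v_1 = (-14, -18).
v_3 = A·v_2 = (38, -54).
v_4 = A·v_3 = (-206, -162).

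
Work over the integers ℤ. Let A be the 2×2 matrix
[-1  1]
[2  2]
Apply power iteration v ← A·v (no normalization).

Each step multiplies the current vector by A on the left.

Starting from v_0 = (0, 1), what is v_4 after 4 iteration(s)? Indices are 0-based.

v_4 = (9, 38)

v_0 = (0, 1).
v_1 = A·v_0 = (1, 2).
v_2 = A·v_1 = (1, 6).
v_3 = A·v_2 = (5, 14).
v_4 = A·v_3 = (9, 38).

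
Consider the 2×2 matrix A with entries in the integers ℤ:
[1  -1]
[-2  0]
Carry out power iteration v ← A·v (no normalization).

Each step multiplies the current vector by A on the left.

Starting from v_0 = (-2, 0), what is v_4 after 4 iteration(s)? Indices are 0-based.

v_0 = (-2, 0).
v_1 = A·v_0 = (-2, 4).
v_2 = A·v_1 = (-6, 4).
v_3 = A·v_2 = (-10, 12).
v_4 = A·v_3 = (-22, 20).

v_4 = (-22, 20)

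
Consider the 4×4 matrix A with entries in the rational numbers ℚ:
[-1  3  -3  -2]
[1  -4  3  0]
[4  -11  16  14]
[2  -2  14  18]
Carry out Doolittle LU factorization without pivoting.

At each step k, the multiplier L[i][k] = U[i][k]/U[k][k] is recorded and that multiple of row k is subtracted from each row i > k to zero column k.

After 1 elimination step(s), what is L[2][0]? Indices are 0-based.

L[2][0] = -4

k=0: U[0][0]=-1
  eliminate (1,0): mult=-1, new row 1: (0, -1, 0, -2); set L[1][0]=-1
  eliminate (2,0): mult=-4, new row 2: (0, 1, 4, 6); set L[2][0]=-4
  eliminate (3,0): mult=-2, new row 3: (0, 4, 8, 14); set L[3][0]=-2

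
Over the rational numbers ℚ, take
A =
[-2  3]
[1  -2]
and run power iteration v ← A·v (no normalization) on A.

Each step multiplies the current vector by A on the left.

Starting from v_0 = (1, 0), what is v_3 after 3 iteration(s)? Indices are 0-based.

v_0 = (1, 0).
v_1 = A·v_0 = (-2, 1).
v_2 = A·v_1 = (7, -4).
v_3 = A·v_2 = (-26, 15).

v_3 = (-26, 15)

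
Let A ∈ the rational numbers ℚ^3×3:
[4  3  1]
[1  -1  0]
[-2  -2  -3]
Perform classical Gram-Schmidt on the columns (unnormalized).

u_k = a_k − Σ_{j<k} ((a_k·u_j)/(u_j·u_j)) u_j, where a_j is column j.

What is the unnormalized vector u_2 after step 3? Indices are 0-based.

u_2 = (-68/69, 34/69, -119/69)

Step 1: u_0 = a_0 = (4, 1, -2).
Step 2: u_1 = a_1 − (5/7)·u_0 = (1/7, -12/7, -4/7).
Step 3: u_2 = a_2 − (10/21)·u_0 − (13/23)·u_1 = (-68/69, 34/69, -119/69).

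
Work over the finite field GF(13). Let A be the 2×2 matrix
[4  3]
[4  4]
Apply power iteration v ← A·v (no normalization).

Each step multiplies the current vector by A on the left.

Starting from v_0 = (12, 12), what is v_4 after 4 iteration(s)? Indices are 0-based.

v_0 = (12, 12).
v_1 = A·v_0 = (6, 5).
v_2 = A·v_1 = (0, 5).
v_3 = A·v_2 = (2, 7).
v_4 = A·v_3 = (3, 10).

v_4 = (3, 10)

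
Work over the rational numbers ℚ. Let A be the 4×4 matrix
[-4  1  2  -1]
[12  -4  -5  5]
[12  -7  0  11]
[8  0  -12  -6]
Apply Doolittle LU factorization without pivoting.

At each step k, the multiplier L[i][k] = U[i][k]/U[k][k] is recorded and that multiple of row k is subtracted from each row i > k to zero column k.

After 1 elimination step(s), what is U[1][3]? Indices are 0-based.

k=0: U[0][0]=-4
  eliminate (1,0): mult=-3, new row 1: (0, -1, 1, 2); set L[1][0]=-3
  eliminate (2,0): mult=-3, new row 2: (0, -4, 6, 8); set L[2][0]=-3
  eliminate (3,0): mult=-2, new row 3: (0, 2, -8, -8); set L[3][0]=-2

U[1][3] = 2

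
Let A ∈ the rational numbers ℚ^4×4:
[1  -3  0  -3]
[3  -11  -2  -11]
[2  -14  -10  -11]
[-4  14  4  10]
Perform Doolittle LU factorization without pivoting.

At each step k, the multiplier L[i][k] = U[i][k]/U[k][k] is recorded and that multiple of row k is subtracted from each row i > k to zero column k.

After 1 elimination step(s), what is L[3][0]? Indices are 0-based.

k=0: U[0][0]=1
  eliminate (1,0): mult=3, new row 1: (0, -2, -2, -2); set L[1][0]=3
  eliminate (2,0): mult=2, new row 2: (0, -8, -10, -5); set L[2][0]=2
  eliminate (3,0): mult=-4, new row 3: (0, 2, 4, -2); set L[3][0]=-4

L[3][0] = -4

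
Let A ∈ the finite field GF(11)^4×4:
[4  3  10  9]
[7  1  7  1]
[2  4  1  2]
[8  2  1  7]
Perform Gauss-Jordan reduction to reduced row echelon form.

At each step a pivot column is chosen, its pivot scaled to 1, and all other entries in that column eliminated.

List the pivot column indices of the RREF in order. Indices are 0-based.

pivot columns: 0, 1, 2, 3

step 1: normalize row 0 (÷4) = (1, 9, 8, 5)
  row 1: subtract 7×row0 = (0, 4, 6, 10)
  row 2: subtract 2×row0 = (0, 8, 7, 3)
  row 3: subtract 8×row0 = (0, 7, 3, 0)
step 2: normalize row 1 (÷4) = (0, 1, 7, 8)
  row 0: subtract 9×row1 = (1, 0, 0, 10)
  row 2: subtract 8×row1 = (0, 0, 6, 5)
  row 3: subtract 7×row1 = (0, 0, 9, 10)
step 3: normalize row 2 (÷6) = (0, 0, 1, 10)
  row 1: subtract 7×row2 = (0, 1, 0, 4)
  row 3: subtract 9×row2 = (0, 0, 0, 8)
step 4: normalize row 3 (÷8) = (0, 0, 0, 1)
  row 0: subtract 10×row3 = (1, 0, 0, 0)
  row 1: subtract 4×row3 = (0, 1, 0, 0)
  row 2: subtract 10×row3 = (0, 0, 1, 0)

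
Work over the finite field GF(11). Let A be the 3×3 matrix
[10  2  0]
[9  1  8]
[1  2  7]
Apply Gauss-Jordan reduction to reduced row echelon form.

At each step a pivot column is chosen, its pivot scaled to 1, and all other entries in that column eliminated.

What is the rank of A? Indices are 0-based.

rank = 3

[1] R0 /= 10  ⇒  (1, 9, 0)
     R1 -= 9·R0  ⇒  (0, 8, 8)
     R2 -= 1·R0  ⇒  (0, 4, 7)
[2] R1 /= 8  ⇒  (0, 1, 1)
     R0 -= 9·R1  ⇒  (1, 0, 2)
     R2 -= 4·R1  ⇒  (0, 0, 3)
[3] R2 /= 3  ⇒  (0, 0, 1)
     R0 -= 2·R2  ⇒  (1, 0, 0)
     R1 -= 1·R2  ⇒  (0, 1, 0)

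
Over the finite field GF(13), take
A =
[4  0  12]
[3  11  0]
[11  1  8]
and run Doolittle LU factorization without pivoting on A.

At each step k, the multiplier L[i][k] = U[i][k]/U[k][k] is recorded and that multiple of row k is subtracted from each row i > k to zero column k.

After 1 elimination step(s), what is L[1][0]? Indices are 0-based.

L[1][0] = 4

Step 1: pivot at (0,0) is 4.
  row1 ← row1 − (4)·row0  ⇒  L[1][0]=4, U row1=(0, 11, 4)
  row2 ← row2 − (6)·row0  ⇒  L[2][0]=6, U row2=(0, 1, 1)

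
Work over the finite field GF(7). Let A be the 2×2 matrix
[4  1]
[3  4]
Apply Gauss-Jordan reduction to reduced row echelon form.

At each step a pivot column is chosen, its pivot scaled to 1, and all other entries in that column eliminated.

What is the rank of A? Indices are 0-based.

rank = 2

pivot(0,0)=4: scale R0 → (1, 2)
  clear (1,0): R1 −= (3)R0 → (0, 5)
pivot(1,1)=5: scale R1 → (0, 1)
  clear (0,1): R0 −= (2)R1 → (1, 0)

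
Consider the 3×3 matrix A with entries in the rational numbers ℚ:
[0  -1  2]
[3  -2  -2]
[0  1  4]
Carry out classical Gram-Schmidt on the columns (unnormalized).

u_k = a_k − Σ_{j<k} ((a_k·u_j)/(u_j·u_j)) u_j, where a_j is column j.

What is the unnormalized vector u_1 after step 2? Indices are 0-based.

u_1 = (-1, 0, 1)

Step 1: u_0 = a_0 = (0, 3, 0).
Step 2: u_1 = a_1 − (-2/3)·u_0 = (-1, 0, 1).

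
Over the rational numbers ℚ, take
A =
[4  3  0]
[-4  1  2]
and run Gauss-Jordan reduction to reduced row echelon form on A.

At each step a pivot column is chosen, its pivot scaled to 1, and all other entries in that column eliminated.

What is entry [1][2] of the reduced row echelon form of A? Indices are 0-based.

M[1][2] = 1/2

[1] R0 /= 4  ⇒  (1, 3/4, 0)
     R1 -= -4·R0  ⇒  (0, 4, 2)
[2] R1 /= 4  ⇒  (0, 1, 1/2)
     R0 -= 3/4·R1  ⇒  (1, 0, -3/8)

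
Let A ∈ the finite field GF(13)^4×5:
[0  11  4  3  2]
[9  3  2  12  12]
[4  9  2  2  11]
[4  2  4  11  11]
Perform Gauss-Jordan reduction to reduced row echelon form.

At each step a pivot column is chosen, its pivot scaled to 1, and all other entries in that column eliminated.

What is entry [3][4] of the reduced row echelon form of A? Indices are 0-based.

M[3][4] = 4

pivot(0,0): swap R0↔R1
pivot(0,0)=9: scale R0 → (1, 9, 6, 10, 10)
  clear (2,0): R2 −= (4)R0 → (0, 12, 4, 1, 10)
  clear (3,0): R3 −= (4)R0 → (0, 5, 6, 10, 10)
pivot(1,1)=11: scale R1 → (0, 1, 11, 5, 12)
  clear (0,1): R0 −= (9)R1 → (1, 0, 11, 4, 6)
  clear (2,1): R2 −= (12)R1 → (0, 0, 2, 6, 9)
  clear (3,1): R3 −= (5)R1 → (0, 0, 3, 11, 2)
pivot(2,2)=2: scale R2 → (0, 0, 1, 3, 11)
  clear (0,2): R0 −= (11)R2 → (1, 0, 0, 10, 2)
  clear (1,2): R1 −= (11)R2 → (0, 1, 0, 11, 8)
  clear (3,2): R3 −= (3)R2 → (0, 0, 0, 2, 8)
pivot(3,3)=2: scale R3 → (0, 0, 0, 1, 4)
  clear (0,3): R0 −= (10)R3 → (1, 0, 0, 0, 1)
  clear (1,3): R1 −= (11)R3 → (0, 1, 0, 0, 3)
  clear (2,3): R2 −= (3)R3 → (0, 0, 1, 0, 12)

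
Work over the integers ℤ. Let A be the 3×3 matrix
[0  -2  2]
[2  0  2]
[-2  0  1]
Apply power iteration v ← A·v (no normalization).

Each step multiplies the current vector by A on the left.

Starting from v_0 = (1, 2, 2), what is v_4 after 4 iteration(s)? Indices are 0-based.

v_0 = (1, 2, 2).
v_1 = A·v_0 = (0, 6, 0).
v_2 = A·v_1 = (-12, 0, 0).
v_3 = A·v_2 = (0, -24, 24).
v_4 = A·v_3 = (96, 48, 24).

v_4 = (96, 48, 24)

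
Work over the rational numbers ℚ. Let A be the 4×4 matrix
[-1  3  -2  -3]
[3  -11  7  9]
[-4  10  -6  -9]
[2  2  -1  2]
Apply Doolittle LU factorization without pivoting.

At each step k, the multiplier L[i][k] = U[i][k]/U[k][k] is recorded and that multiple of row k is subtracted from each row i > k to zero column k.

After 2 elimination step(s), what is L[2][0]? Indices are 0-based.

L[2][0] = 4

Step 1: pivot at (0,0) is -1.
  row1 ← row1 − (-3)·row0  ⇒  L[1][0]=-3, U row1=(0, -2, 1, 0)
  row2 ← row2 − (4)·row0  ⇒  L[2][0]=4, U row2=(0, -2, 2, 3)
  row3 ← row3 − (-2)·row0  ⇒  L[3][0]=-2, U row3=(0, 8, -5, -4)
Step 2: pivot at (1,1) is -2.
  row2 ← row2 − (1)·row1  ⇒  L[2][1]=1, U row2=(0, 0, 1, 3)
  row3 ← row3 − (-4)·row1  ⇒  L[3][1]=-4, U row3=(0, 0, -1, -4)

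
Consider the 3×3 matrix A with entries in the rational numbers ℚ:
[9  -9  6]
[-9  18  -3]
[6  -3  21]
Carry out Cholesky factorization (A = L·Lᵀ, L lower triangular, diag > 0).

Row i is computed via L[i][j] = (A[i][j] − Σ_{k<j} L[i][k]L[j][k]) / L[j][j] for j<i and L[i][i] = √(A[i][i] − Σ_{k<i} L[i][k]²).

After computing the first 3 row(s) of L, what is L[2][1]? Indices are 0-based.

Step 1: L[0][0] = √(9) = 3.
  L[1][0] = (-9) / L[0][0] = -3.
Step 2: L[1][1] = √(9) = 3.
  L[2][0] = (6) / L[0][0] = 2.
  L[2][1] = (3) / L[1][1] = 1.
Step 3: L[2][2] = √(16) = 4.

L[2][1] = 1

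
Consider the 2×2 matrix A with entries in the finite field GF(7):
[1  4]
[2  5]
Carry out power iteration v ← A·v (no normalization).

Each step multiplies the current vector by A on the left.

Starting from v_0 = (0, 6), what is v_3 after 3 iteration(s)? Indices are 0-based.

v_0 = (0, 6).
v_1 = A·v_0 = (3, 2).
v_2 = A·v_1 = (4, 2).
v_3 = A·v_2 = (5, 4).

v_3 = (5, 4)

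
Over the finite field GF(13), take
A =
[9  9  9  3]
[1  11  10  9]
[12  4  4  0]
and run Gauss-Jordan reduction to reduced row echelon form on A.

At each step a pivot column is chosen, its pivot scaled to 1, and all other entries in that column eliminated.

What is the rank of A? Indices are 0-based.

[1] R0 /= 9  ⇒  (1, 1, 1, 9)
     R1 -= 1·R0  ⇒  (0, 10, 9, 0)
     R2 -= 12·R0  ⇒  (0, 5, 5, 9)
[2] R1 /= 10  ⇒  (0, 1, 10, 0)
     R0 -= 1·R1  ⇒  (1, 0, 4, 9)
     R2 -= 5·R1  ⇒  (0, 0, 7, 9)
[3] R2 /= 7  ⇒  (0, 0, 1, 5)
     R0 -= 4·R2  ⇒  (1, 0, 0, 2)
     R1 -= 10·R2  ⇒  (0, 1, 0, 2)

rank = 3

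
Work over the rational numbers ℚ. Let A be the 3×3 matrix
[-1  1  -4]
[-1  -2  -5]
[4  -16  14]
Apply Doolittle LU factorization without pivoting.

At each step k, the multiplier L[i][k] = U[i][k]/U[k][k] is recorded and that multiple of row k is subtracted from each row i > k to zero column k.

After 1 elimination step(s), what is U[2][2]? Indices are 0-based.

k=0: U[0][0]=-1
  eliminate (1,0): mult=1, new row 1: (0, -3, -1); set L[1][0]=1
  eliminate (2,0): mult=-4, new row 2: (0, -12, -2); set L[2][0]=-4

U[2][2] = -2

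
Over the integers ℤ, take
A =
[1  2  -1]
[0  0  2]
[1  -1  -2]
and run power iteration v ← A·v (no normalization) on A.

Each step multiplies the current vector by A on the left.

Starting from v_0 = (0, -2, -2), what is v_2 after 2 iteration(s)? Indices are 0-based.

v_2 = (-16, 12, -10)

v_0 = (0, -2, -2).
v_1 = A·v_0 = (-2, -4, 6).
v_2 = A·v_1 = (-16, 12, -10).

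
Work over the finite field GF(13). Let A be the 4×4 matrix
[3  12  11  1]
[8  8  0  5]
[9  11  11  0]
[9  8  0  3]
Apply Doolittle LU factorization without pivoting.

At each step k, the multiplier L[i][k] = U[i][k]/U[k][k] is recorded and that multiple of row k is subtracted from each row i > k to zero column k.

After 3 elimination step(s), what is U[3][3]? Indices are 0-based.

U[3][3] = 2

Step 1: pivot at (0,0) is 3.
  row1 ← row1 − (7)·row0  ⇒  L[1][0]=7, U row1=(0, 2, 1, 11)
  row2 ← row2 − (3)·row0  ⇒  L[2][0]=3, U row2=(0, 1, 4, 10)
  row3 ← row3 − (3)·row0  ⇒  L[3][0]=3, U row3=(0, 11, 6, 0)
Step 2: pivot at (1,1) is 2.
  row2 ← row2 − (7)·row1  ⇒  L[2][1]=7, U row2=(0, 0, 10, 11)
  row3 ← row3 − (12)·row1  ⇒  L[3][1]=12, U row3=(0, 0, 7, 11)
Step 3: pivot at (2,2) is 10.
  row3 ← row3 − (2)·row2  ⇒  L[3][2]=2, U row3=(0, 0, 0, 2)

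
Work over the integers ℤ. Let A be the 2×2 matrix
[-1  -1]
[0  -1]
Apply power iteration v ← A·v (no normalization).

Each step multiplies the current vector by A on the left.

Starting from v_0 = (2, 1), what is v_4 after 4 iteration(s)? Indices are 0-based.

v_0 = (2, 1).
v_1 = A·v_0 = (-3, -1).
v_2 = A·v_1 = (4, 1).
v_3 = A·v_2 = (-5, -1).
v_4 = A·v_3 = (6, 1).

v_4 = (6, 1)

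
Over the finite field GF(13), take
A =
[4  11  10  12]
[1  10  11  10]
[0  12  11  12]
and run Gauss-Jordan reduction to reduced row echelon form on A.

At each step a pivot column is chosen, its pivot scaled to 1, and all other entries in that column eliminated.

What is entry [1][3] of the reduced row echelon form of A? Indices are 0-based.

step 1: normalize row 0 (÷4) = (1, 6, 9, 3)
  row 1: subtract 1×row0 = (0, 4, 2, 7)
step 2: normalize row 1 (÷4) = (0, 1, 7, 5)
  row 0: subtract 6×row1 = (1, 0, 6, 12)
  row 2: subtract 12×row1 = (0, 0, 5, 4)
step 3: normalize row 2 (÷5) = (0, 0, 1, 6)
  row 0: subtract 6×row2 = (1, 0, 0, 2)
  row 1: subtract 7×row2 = (0, 1, 0, 2)

M[1][3] = 2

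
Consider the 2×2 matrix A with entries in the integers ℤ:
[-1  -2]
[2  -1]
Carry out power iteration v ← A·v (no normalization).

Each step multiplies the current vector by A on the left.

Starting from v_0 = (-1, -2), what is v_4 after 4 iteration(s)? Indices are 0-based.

v_4 = (55, -10)

v_0 = (-1, -2).
v_1 = A·v_0 = (5, 0).
v_2 = A·v_1 = (-5, 10).
v_3 = A·v_2 = (-15, -20).
v_4 = A·v_3 = (55, -10).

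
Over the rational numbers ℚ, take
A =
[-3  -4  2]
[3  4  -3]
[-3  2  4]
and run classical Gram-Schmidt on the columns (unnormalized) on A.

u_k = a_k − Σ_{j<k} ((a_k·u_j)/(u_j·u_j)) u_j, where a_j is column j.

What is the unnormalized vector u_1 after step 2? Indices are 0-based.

u_1 = (-2, 2, 4)

Step 1: u_0 = a_0 = (-3, 3, -3).
Step 2: u_1 = a_1 − (2/3)·u_0 = (-2, 2, 4).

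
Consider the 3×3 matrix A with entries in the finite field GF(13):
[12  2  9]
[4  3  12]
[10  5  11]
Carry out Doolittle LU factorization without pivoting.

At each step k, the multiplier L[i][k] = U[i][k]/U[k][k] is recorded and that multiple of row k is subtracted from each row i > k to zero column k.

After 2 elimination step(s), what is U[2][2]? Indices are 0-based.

U[2][2] = 12

Step 1: pivot at (0,0) is 12.
  row1 ← row1 − (9)·row0  ⇒  L[1][0]=9, U row1=(0, 11, 9)
  row2 ← row2 − (3)·row0  ⇒  L[2][0]=3, U row2=(0, 12, 10)
Step 2: pivot at (1,1) is 11.
  row2 ← row2 − (7)·row1  ⇒  L[2][1]=7, U row2=(0, 0, 12)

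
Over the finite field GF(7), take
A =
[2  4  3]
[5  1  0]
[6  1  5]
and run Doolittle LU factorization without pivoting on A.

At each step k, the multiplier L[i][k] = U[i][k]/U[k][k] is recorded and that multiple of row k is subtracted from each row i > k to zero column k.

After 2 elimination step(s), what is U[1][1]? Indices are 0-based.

k=0: U[0][0]=2
  eliminate (1,0): mult=6, new row 1: (0, 5, 3); set L[1][0]=6
  eliminate (2,0): mult=3, new row 2: (0, 3, 3); set L[2][0]=3
k=1: U[1][1]=5
  eliminate (2,1): mult=2, new row 2: (0, 0, 4); set L[2][1]=2

U[1][1] = 5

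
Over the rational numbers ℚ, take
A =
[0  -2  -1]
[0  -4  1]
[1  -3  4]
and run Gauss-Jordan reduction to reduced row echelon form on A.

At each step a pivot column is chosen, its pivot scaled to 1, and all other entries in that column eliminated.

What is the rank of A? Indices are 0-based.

rank = 3

step 1: exchange rows 0,2
step 1: normalize row 0 (÷1) = (1, -3, 4)
step 2: normalize row 1 (÷-4) = (0, 1, -1/4)
  row 0: subtract -3×row1 = (1, 0, 13/4)
  row 2: subtract -2×row1 = (0, 0, -3/2)
step 3: normalize row 2 (÷-3/2) = (0, 0, 1)
  row 0: subtract 13/4×row2 = (1, 0, 0)
  row 1: subtract -1/4×row2 = (0, 1, 0)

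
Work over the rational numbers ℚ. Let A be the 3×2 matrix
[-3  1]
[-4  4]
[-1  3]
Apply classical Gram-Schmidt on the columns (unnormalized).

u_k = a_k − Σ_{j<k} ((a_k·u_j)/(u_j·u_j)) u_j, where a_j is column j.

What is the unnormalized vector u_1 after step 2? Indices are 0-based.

u_1 = (-20/13, 8/13, 28/13)

Step 1: u_0 = a_0 = (-3, -4, -1).
Step 2: u_1 = a_1 − (-11/13)·u_0 = (-20/13, 8/13, 28/13).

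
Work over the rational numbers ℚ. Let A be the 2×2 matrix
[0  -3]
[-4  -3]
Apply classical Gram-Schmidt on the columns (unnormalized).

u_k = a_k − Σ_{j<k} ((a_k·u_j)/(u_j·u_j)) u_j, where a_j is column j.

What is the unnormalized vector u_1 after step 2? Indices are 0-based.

u_1 = (-3, 0)

Step 1: u_0 = a_0 = (0, -4).
Step 2: u_1 = a_1 − (3/4)·u_0 = (-3, 0).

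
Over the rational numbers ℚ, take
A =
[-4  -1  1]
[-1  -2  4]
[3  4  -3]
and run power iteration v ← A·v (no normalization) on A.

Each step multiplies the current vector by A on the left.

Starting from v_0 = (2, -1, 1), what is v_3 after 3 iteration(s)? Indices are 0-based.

v_3 = (-69, -3, 30)

v_0 = (2, -1, 1).
v_1 = A·v_0 = (-6, 4, -1).
v_2 = A·v_1 = (19, -6, 1).
v_3 = A·v_2 = (-69, -3, 30).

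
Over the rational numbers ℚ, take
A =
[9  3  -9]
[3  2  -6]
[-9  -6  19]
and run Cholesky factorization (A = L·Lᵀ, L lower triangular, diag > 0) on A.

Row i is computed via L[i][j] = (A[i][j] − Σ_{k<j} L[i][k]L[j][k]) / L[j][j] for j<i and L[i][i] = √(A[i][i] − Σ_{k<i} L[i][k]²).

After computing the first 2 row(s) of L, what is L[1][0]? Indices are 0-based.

Step 1: L[0][0] = √(9) = 3.
  L[1][0] = (3) / L[0][0] = 1.
Step 2: L[1][1] = √(1) = 1.

L[1][0] = 1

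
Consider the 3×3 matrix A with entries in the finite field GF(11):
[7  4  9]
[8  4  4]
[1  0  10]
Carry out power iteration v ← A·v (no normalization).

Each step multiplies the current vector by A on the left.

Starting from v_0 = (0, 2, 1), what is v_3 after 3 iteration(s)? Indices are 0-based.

v_3 = (8, 10, 8)

v_0 = (0, 2, 1).
v_1 = A·v_0 = (6, 1, 10).
v_2 = A·v_1 = (4, 4, 7).
v_3 = A·v_2 = (8, 10, 8).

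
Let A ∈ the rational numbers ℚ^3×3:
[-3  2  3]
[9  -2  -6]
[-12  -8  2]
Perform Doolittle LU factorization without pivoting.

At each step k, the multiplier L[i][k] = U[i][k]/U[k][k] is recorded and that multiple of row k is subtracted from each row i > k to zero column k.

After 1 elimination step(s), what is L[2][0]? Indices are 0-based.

Step 1: pivot at (0,0) is -3.
  row1 ← row1 − (-3)·row0  ⇒  L[1][0]=-3, U row1=(0, 4, 3)
  row2 ← row2 − (4)·row0  ⇒  L[2][0]=4, U row2=(0, -16, -10)

L[2][0] = 4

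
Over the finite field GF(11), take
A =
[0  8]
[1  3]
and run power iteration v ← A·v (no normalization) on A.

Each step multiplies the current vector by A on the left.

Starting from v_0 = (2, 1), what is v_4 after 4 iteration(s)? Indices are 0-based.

v_0 = (2, 1).
v_1 = A·v_0 = (8, 5).
v_2 = A·v_1 = (7, 1).
v_3 = A·v_2 = (8, 10).
v_4 = A·v_3 = (3, 5).

v_4 = (3, 5)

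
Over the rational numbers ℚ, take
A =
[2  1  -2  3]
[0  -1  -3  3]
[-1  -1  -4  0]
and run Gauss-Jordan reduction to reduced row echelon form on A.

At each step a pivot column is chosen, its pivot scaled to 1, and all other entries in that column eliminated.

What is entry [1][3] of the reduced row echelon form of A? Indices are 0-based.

pivot(0,0)=2: scale R0 → (1, 1/2, -1, 3/2)
  clear (2,0): R2 −= (-1)R0 → (0, -1/2, -5, 3/2)
pivot(1,1)=-1: scale R1 → (0, 1, 3, -3)
  clear (0,1): R0 −= (1/2)R1 → (1, 0, -5/2, 3)
  clear (2,1): R2 −= (-1/2)R1 → (0, 0, -7/2, 0)
pivot(2,2)=-7/2: scale R2 → (0, 0, 1, 0)
  clear (0,2): R0 −= (-5/2)R2 → (1, 0, 0, 3)
  clear (1,2): R1 −= (3)R2 → (0, 1, 0, -3)

M[1][3] = -3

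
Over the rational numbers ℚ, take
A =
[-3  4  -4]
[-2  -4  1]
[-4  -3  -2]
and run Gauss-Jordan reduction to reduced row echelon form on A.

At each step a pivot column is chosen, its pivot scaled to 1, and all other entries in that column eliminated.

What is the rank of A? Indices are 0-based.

[1] R0 /= -3  ⇒  (1, -4/3, 4/3)
     R1 -= -2·R0  ⇒  (0, -20/3, 11/3)
     R2 -= -4·R0  ⇒  (0, -25/3, 10/3)
[2] R1 /= -20/3  ⇒  (0, 1, -11/20)
     R0 -= -4/3·R1  ⇒  (1, 0, 3/5)
     R2 -= -25/3·R1  ⇒  (0, 0, -5/4)
[3] R2 /= -5/4  ⇒  (0, 0, 1)
     R0 -= 3/5·R2  ⇒  (1, 0, 0)
     R1 -= -11/20·R2  ⇒  (0, 1, 0)

rank = 3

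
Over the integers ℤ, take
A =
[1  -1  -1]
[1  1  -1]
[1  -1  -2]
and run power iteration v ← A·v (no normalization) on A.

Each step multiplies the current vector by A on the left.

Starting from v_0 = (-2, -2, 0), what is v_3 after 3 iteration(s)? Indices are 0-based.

v_0 = (-2, -2, 0).
v_1 = A·v_0 = (0, -4, 0).
v_2 = A·v_1 = (4, -4, 4).
v_3 = A·v_2 = (4, -4, 0).

v_3 = (4, -4, 0)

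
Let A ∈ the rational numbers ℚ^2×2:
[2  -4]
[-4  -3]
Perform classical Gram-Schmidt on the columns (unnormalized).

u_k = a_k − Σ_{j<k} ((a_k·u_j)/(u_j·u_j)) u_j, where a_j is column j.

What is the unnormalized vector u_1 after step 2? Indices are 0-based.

u_1 = (-22/5, -11/5)

Step 1: u_0 = a_0 = (2, -4).
Step 2: u_1 = a_1 − (1/5)·u_0 = (-22/5, -11/5).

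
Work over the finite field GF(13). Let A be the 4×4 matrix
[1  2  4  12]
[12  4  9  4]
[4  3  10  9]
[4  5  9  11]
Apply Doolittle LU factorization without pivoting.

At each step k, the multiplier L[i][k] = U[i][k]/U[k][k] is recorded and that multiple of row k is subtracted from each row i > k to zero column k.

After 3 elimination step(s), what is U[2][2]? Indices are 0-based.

U[2][2] = 7

Step 1: pivot at (0,0) is 1.
  row1 ← row1 − (12)·row0  ⇒  L[1][0]=12, U row1=(0, 6, 0, 3)
  row2 ← row2 − (4)·row0  ⇒  L[2][0]=4, U row2=(0, 8, 7, 0)
  row3 ← row3 − (4)·row0  ⇒  L[3][0]=4, U row3=(0, 10, 6, 2)
Step 2: pivot at (1,1) is 6.
  row2 ← row2 − (10)·row1  ⇒  L[2][1]=10, U row2=(0, 0, 7, 9)
  row3 ← row3 − (6)·row1  ⇒  L[3][1]=6, U row3=(0, 0, 6, 10)
Step 3: pivot at (2,2) is 7.
  row3 ← row3 − (12)·row2  ⇒  L[3][2]=12, U row3=(0, 0, 0, 6)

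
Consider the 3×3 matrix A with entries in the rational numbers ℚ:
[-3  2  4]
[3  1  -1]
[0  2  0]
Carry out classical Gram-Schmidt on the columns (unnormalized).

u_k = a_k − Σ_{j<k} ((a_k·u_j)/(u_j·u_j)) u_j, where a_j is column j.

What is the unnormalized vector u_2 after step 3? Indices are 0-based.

u_2 = (12/17, 12/17, -18/17)

Step 1: u_0 = a_0 = (-3, 3, 0).
Step 2: u_1 = a_1 − (-1/6)·u_0 = (3/2, 3/2, 2).
Step 3: u_2 = a_2 − (-5/6)·u_0 − (9/17)·u_1 = (12/17, 12/17, -18/17).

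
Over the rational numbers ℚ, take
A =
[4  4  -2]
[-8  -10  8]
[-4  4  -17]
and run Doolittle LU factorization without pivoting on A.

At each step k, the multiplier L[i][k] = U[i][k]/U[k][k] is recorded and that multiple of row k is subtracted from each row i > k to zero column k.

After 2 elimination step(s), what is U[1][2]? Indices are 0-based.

U[1][2] = 4

Step 1: pivot at (0,0) is 4.
  row1 ← row1 − (-2)·row0  ⇒  L[1][0]=-2, U row1=(0, -2, 4)
  row2 ← row2 − (-1)·row0  ⇒  L[2][0]=-1, U row2=(0, 8, -19)
Step 2: pivot at (1,1) is -2.
  row2 ← row2 − (-4)·row1  ⇒  L[2][1]=-4, U row2=(0, 0, -3)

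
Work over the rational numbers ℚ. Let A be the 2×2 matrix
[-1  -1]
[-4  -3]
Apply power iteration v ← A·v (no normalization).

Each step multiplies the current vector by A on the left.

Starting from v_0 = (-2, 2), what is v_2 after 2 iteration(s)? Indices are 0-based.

v_0 = (-2, 2).
v_1 = A·v_0 = (0, 2).
v_2 = A·v_1 = (-2, -6).

v_2 = (-2, -6)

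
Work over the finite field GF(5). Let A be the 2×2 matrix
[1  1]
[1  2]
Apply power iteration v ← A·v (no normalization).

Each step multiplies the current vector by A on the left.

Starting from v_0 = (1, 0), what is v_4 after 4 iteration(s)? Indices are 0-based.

v_4 = (3, 1)

v_0 = (1, 0).
v_1 = A·v_0 = (1, 1).
v_2 = A·v_1 = (2, 3).
v_3 = A·v_2 = (0, 3).
v_4 = A·v_3 = (3, 1).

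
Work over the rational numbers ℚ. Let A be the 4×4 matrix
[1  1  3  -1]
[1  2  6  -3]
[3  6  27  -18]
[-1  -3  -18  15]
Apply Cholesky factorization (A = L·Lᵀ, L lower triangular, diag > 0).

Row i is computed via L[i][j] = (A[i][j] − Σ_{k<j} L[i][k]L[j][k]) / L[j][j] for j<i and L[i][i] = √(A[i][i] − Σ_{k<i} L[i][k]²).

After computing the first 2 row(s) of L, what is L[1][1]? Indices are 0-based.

Step 1: L[0][0] = √(1) = 1.
  L[1][0] = (1) / L[0][0] = 1.
Step 2: L[1][1] = √(1) = 1.

L[1][1] = 1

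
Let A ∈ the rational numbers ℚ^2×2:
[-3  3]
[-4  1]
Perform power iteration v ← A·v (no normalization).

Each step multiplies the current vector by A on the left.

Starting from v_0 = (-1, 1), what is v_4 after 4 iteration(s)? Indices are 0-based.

v_4 = (123, 185)

v_0 = (-1, 1).
v_1 = A·v_0 = (6, 5).
v_2 = A·v_1 = (-3, -19).
v_3 = A·v_2 = (-48, -7).
v_4 = A·v_3 = (123, 185).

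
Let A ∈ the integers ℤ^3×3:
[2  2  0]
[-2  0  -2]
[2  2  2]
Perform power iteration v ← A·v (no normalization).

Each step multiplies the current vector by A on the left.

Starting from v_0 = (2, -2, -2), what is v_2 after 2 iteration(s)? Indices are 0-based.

v_2 = (0, 8, -8)

v_0 = (2, -2, -2).
v_1 = A·v_0 = (0, 0, -4).
v_2 = A·v_1 = (0, 8, -8).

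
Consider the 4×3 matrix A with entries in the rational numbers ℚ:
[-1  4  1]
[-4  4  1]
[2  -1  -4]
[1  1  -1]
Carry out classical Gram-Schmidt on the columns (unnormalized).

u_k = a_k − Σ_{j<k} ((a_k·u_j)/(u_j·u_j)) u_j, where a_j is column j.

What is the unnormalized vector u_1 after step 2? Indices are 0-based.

Step 1: u_0 = a_0 = (-1, -4, 2, 1).
Step 2: u_1 = a_1 − (-21/22)·u_0 = (67/22, 2/11, 10/11, 43/22).

u_1 = (67/22, 2/11, 10/11, 43/22)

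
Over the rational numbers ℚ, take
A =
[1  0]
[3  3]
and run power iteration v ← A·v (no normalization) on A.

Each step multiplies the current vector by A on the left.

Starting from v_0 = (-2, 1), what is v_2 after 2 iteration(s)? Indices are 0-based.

v_0 = (-2, 1).
v_1 = A·v_0 = (-2, -3).
v_2 = A·v_1 = (-2, -15).

v_2 = (-2, -15)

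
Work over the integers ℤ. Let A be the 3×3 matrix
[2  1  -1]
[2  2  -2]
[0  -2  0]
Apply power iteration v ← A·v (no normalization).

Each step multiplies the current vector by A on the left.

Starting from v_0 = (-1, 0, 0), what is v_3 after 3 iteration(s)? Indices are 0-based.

v_3 = (-24, -36, 16)

v_0 = (-1, 0, 0).
v_1 = A·v_0 = (-2, -2, 0).
v_2 = A·v_1 = (-6, -8, 4).
v_3 = A·v_2 = (-24, -36, 16).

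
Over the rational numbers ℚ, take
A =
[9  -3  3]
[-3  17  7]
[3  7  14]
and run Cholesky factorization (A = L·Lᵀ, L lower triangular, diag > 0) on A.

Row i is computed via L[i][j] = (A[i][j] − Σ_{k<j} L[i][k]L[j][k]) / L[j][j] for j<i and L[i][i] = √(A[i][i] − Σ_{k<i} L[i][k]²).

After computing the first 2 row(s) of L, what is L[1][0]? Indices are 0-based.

L[1][0] = -1

Step 1: L[0][0] = √(9) = 3.
  L[1][0] = (-3) / L[0][0] = -1.
Step 2: L[1][1] = √(16) = 4.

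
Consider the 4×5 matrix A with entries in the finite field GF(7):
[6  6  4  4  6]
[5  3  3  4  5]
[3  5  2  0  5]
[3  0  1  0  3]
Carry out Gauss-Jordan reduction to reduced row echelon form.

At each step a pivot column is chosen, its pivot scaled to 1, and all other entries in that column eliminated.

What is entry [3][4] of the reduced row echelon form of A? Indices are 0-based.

step 1: normalize row 0 (÷6) = (1, 1, 3, 3, 1)
  row 1: subtract 5×row0 = (0, 5, 2, 3, 0)
  row 2: subtract 3×row0 = (0, 2, 0, 5, 2)
  row 3: subtract 3×row0 = (0, 4, 6, 5, 0)
step 2: normalize row 1 (÷5) = (0, 1, 6, 2, 0)
  row 0: subtract 1×row1 = (1, 0, 4, 1, 1)
  row 2: subtract 2×row1 = (0, 0, 2, 1, 2)
  row 3: subtract 4×row1 = (0, 0, 3, 4, 0)
step 3: normalize row 2 (÷2) = (0, 0, 1, 4, 1)
  row 0: subtract 4×row2 = (1, 0, 0, 6, 4)
  row 1: subtract 6×row2 = (0, 1, 0, 6, 1)
  row 3: subtract 3×row2 = (0, 0, 0, 6, 4)
step 4: normalize row 3 (÷6) = (0, 0, 0, 1, 3)
  row 0: subtract 6×row3 = (1, 0, 0, 0, 0)
  row 1: subtract 6×row3 = (0, 1, 0, 0, 4)
  row 2: subtract 4×row3 = (0, 0, 1, 0, 3)

M[3][4] = 3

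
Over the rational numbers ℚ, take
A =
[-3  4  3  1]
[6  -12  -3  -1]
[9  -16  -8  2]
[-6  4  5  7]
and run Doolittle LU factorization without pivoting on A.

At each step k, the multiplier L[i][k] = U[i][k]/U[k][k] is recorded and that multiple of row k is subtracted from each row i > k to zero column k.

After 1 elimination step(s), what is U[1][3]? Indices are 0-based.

k=0: U[0][0]=-3
  eliminate (1,0): mult=-2, new row 1: (0, -4, 3, 1); set L[1][0]=-2
  eliminate (2,0): mult=-3, new row 2: (0, -4, 1, 5); set L[2][0]=-3
  eliminate (3,0): mult=2, new row 3: (0, -4, -1, 5); set L[3][0]=2

U[1][3] = 1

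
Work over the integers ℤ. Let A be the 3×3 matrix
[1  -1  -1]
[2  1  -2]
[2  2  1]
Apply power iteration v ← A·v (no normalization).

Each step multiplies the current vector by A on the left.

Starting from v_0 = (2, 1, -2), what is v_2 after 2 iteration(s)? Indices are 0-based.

v_2 = (-10, 7, 28)

v_0 = (2, 1, -2).
v_1 = A·v_0 = (3, 9, 4).
v_2 = A·v_1 = (-10, 7, 28).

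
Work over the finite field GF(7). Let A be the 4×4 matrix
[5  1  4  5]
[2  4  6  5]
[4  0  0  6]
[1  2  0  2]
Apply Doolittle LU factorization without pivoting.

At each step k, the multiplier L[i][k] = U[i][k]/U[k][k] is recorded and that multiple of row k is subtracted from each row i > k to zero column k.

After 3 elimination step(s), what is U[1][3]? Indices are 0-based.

Step 1: pivot at (0,0) is 5.
  row1 ← row1 − (6)·row0  ⇒  L[1][0]=6, U row1=(0, 5, 3, 3)
  row2 ← row2 − (5)·row0  ⇒  L[2][0]=5, U row2=(0, 2, 1, 2)
  row3 ← row3 − (3)·row0  ⇒  L[3][0]=3, U row3=(0, 6, 2, 1)
Step 2: pivot at (1,1) is 5.
  row2 ← row2 − (6)·row1  ⇒  L[2][1]=6, U row2=(0, 0, 4, 5)
  row3 ← row3 − (4)·row1  ⇒  L[3][1]=4, U row3=(0, 0, 4, 3)
Step 3: pivot at (2,2) is 4.
  row3 ← row3 − (1)·row2  ⇒  L[3][2]=1, U row3=(0, 0, 0, 5)

U[1][3] = 3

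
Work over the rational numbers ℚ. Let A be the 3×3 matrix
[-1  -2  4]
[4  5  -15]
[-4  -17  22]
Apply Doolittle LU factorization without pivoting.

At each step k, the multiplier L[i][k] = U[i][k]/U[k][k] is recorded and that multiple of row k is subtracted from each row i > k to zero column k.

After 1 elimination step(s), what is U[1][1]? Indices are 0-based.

U[1][1] = -3

Step 1: pivot at (0,0) is -1.
  row1 ← row1 − (-4)·row0  ⇒  L[1][0]=-4, U row1=(0, -3, 1)
  row2 ← row2 − (4)·row0  ⇒  L[2][0]=4, U row2=(0, -9, 6)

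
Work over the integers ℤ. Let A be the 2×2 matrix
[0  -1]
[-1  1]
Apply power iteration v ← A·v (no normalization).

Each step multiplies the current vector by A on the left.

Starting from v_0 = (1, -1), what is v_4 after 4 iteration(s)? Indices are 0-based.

v_0 = (1, -1).
v_1 = A·v_0 = (1, -2).
v_2 = A·v_1 = (2, -3).
v_3 = A·v_2 = (3, -5).
v_4 = A·v_3 = (5, -8).

v_4 = (5, -8)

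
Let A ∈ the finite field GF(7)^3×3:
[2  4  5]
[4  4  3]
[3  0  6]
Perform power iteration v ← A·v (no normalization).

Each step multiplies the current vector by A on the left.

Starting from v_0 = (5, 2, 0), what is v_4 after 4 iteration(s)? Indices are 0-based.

v_0 = (5, 2, 0).
v_1 = A·v_0 = (4, 0, 1).
v_2 = A·v_1 = (6, 5, 4).
v_3 = A·v_2 = (3, 0, 0).
v_4 = A·v_3 = (6, 5, 2).

v_4 = (6, 5, 2)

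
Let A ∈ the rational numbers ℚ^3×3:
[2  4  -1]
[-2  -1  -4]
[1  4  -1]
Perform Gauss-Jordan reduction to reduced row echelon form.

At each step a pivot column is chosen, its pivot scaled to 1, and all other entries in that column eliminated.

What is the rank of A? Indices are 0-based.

rank = 3

pivot(0,0)=2: scale R0 → (1, 2, -1/2)
  clear (1,0): R1 −= (-2)R0 → (0, 3, -5)
  clear (2,0): R2 −= (1)R0 → (0, 2, -1/2)
pivot(1,1)=3: scale R1 → (0, 1, -5/3)
  clear (0,1): R0 −= (2)R1 → (1, 0, 17/6)
  clear (2,1): R2 −= (2)R1 → (0, 0, 17/6)
pivot(2,2)=17/6: scale R2 → (0, 0, 1)
  clear (0,2): R0 −= (17/6)R2 → (1, 0, 0)
  clear (1,2): R1 −= (-5/3)R2 → (0, 1, 0)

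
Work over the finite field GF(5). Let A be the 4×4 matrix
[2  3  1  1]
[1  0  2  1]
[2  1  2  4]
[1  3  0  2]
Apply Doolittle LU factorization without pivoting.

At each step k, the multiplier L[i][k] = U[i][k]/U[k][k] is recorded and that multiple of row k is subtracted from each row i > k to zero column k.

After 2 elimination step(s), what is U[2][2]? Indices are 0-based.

k=0: U[0][0]=2
  eliminate (1,0): mult=3, new row 1: (0, 1, 4, 3); set L[1][0]=3
  eliminate (2,0): mult=1, new row 2: (0, 3, 1, 3); set L[2][0]=1
  eliminate (3,0): mult=3, new row 3: (0, 4, 2, 4); set L[3][0]=3
k=1: U[1][1]=1
  eliminate (2,1): mult=3, new row 2: (0, 0, 4, 4); set L[2][1]=3
  eliminate (3,1): mult=4, new row 3: (0, 0, 1, 2); set L[3][1]=4

U[2][2] = 4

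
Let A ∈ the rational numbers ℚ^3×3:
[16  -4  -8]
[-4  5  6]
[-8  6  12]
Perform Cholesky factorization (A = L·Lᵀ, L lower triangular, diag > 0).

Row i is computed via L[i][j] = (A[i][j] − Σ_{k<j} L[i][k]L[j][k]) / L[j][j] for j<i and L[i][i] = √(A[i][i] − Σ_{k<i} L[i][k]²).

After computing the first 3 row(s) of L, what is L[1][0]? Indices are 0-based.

Step 1: L[0][0] = √(16) = 4.
  L[1][0] = (-4) / L[0][0] = -1.
Step 2: L[1][1] = √(4) = 2.
  L[2][0] = (-8) / L[0][0] = -2.
  L[2][1] = (4) / L[1][1] = 2.
Step 3: L[2][2] = √(4) = 2.

L[1][0] = -1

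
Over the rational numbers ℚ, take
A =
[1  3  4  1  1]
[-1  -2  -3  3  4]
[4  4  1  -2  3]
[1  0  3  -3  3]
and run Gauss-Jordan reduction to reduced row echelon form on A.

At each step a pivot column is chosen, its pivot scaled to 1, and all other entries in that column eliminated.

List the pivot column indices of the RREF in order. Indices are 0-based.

pivot columns: 0, 1, 2, 3

pivot(0,0)=1: scale R0 → (1, 3, 4, 1, 1)
  clear (1,0): R1 −= (-1)R0 → (0, 1, 1, 4, 5)
  clear (2,0): R2 −= (4)R0 → (0, -8, -15, -6, -1)
  clear (3,0): R3 −= (1)R0 → (0, -3, -1, -4, 2)
pivot(1,1)=1: scale R1 → (0, 1, 1, 4, 5)
  clear (0,1): R0 −= (3)R1 → (1, 0, 1, -11, -14)
  clear (2,1): R2 −= (-8)R1 → (0, 0, -7, 26, 39)
  clear (3,1): R3 −= (-3)R1 → (0, 0, 2, 8, 17)
pivot(2,2)=-7: scale R2 → (0, 0, 1, -26/7, -39/7)
  clear (0,2): R0 −= (1)R2 → (1, 0, 0, -51/7, -59/7)
  clear (1,2): R1 −= (1)R2 → (0, 1, 0, 54/7, 74/7)
  clear (3,2): R3 −= (2)R2 → (0, 0, 0, 108/7, 197/7)
pivot(3,3)=108/7: scale R3 → (0, 0, 0, 1, 197/108)
  clear (0,3): R0 −= (-51/7)R3 → (1, 0, 0, 0, 175/36)
  clear (1,3): R1 −= (54/7)R3 → (0, 1, 0, 0, -7/2)
  clear (2,3): R2 −= (-26/7)R3 → (0, 0, 1, 0, 65/54)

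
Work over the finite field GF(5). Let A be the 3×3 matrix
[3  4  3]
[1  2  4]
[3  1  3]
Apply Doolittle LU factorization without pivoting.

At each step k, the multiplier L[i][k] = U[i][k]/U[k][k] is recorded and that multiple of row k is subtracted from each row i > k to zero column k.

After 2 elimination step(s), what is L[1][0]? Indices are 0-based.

k=0: U[0][0]=3
  eliminate (1,0): mult=2, new row 1: (0, 4, 3); set L[1][0]=2
  eliminate (2,0): mult=1, new row 2: (0, 2, 0); set L[2][0]=1
k=1: U[1][1]=4
  eliminate (2,1): mult=3, new row 2: (0, 0, 1); set L[2][1]=3

L[1][0] = 2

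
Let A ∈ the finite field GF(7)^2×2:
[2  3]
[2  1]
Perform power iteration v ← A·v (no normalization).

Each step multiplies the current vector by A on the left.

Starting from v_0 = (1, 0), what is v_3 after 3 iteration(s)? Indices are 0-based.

v_0 = (1, 0).
v_1 = A·v_0 = (2, 2).
v_2 = A·v_1 = (3, 6).
v_3 = A·v_2 = (3, 5).

v_3 = (3, 5)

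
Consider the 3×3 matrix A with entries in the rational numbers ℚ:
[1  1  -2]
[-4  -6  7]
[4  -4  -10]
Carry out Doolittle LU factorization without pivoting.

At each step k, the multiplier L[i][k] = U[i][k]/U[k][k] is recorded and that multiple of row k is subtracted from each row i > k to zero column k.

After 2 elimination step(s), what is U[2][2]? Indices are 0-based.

Step 1: pivot at (0,0) is 1.
  row1 ← row1 − (-4)·row0  ⇒  L[1][0]=-4, U row1=(0, -2, -1)
  row2 ← row2 − (4)·row0  ⇒  L[2][0]=4, U row2=(0, -8, -2)
Step 2: pivot at (1,1) is -2.
  row2 ← row2 − (4)·row1  ⇒  L[2][1]=4, U row2=(0, 0, 2)

U[2][2] = 2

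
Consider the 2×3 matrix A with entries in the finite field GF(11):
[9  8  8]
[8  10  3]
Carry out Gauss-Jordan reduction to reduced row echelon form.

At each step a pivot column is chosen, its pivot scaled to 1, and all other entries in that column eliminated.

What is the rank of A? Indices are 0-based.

[1] R0 /= 9  ⇒  (1, 7, 7)
     R1 -= 8·R0  ⇒  (0, 9, 2)
[2] R1 /= 9  ⇒  (0, 1, 10)
     R0 -= 7·R1  ⇒  (1, 0, 3)

rank = 2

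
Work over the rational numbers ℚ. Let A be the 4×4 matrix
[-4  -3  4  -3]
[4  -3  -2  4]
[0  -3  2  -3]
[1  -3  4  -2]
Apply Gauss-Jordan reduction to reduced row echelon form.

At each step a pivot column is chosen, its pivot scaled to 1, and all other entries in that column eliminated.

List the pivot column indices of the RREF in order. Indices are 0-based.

pivot columns: 0, 1, 2, 3

step 1: normalize row 0 (÷-4) = (1, 3/4, -1, 3/4)
  row 1: subtract 4×row0 = (0, -6, 2, 1)
  row 3: subtract 1×row0 = (0, -15/4, 5, -11/4)
step 2: normalize row 1 (÷-6) = (0, 1, -1/3, -1/6)
  row 0: subtract 3/4×row1 = (1, 0, -3/4, 7/8)
  row 2: subtract -3×row1 = (0, 0, 1, -7/2)
  row 3: subtract -15/4×row1 = (0, 0, 15/4, -27/8)
step 3: normalize row 2 (÷1) = (0, 0, 1, -7/2)
  row 0: subtract -3/4×row2 = (1, 0, 0, -7/4)
  row 1: subtract -1/3×row2 = (0, 1, 0, -4/3)
  row 3: subtract 15/4×row2 = (0, 0, 0, 39/4)
step 4: normalize row 3 (÷39/4) = (0, 0, 0, 1)
  row 0: subtract -7/4×row3 = (1, 0, 0, 0)
  row 1: subtract -4/3×row3 = (0, 1, 0, 0)
  row 2: subtract -7/2×row3 = (0, 0, 1, 0)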